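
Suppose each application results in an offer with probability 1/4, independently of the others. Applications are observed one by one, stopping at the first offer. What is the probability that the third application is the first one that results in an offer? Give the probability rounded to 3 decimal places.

Geometric (trials to first success), p = 0.25.
P(Y = 3) = (1−p)^2 · p = 0.5625 · 0.25 = 0.14062

0.141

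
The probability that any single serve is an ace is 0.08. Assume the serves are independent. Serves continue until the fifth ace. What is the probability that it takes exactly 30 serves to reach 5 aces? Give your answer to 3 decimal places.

0.010

Y = trial on which the fifth success occurs; negative binomial, r=5, p=0.08.
P(Y=30) = C(29,4) · p^5 · (1−p)^25
= 23751 · 3.2768e-06 · 0.12436 = 0.00968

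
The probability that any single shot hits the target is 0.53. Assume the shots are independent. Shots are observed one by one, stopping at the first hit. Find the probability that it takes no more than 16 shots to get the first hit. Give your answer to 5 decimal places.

Y = number of shots to the first success; geometric, p = 0.53.
P(Y ≤ 16) = 1 − (1−p)^16 = 1 − 0.0000057 = 0.9999943

0.99999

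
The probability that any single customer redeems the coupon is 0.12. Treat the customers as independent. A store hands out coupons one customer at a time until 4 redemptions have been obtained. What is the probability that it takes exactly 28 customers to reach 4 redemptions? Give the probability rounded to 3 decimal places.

Y = trial on which the fourth success occurs; negative binomial, r=4, p=0.12.
P(Y=28) = C(27,3) · p^4 · (1−p)^24
= 2925 · 0.00020736 · 0.046514 = 0.02821

0.028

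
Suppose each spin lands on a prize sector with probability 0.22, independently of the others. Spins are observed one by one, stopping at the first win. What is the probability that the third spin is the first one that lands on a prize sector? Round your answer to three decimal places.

0.134

Geometric (trials to first success), p = 0.22.
P(Y = 3) = (1−p)^2 · p = 0.6084 · 0.22 = 0.13385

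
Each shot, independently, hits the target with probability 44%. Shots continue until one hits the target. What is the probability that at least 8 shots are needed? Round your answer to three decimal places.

0.017

Y = number of shots to the first success; geometric, p = 0.44.
P(Y > 7) = P(first 7 all fail) = (1−p)^7 = 0.01727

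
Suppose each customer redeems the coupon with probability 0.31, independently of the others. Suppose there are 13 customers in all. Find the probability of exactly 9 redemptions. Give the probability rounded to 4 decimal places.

0.0043

X ~ Binomial(n=13, p=0.31).
P(X=9) = C(13,9) · p^9 · (1−p)^4
= 715 · 2.644e-05 · 0.22667 = 0.004285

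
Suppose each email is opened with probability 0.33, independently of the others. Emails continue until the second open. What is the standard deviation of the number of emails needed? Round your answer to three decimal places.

3.508

Y = total emails until the second success; negative binomial with r=2, p=0.33.
SD(Y) = √[r(1−p)/p²] = √(12.30487) = 3.50783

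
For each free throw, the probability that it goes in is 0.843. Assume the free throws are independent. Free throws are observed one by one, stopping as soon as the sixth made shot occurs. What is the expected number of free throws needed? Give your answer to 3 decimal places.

7.117

Y = total free throws until the sixth success; negative binomial with r=6, p=0.843.
E[Y] = r / p = 6 / 0.843 = 7.11744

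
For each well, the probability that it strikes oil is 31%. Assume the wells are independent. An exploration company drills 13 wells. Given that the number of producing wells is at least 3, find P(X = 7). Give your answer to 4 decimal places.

0.0622

X ~ Binomial(13, 0.31). Want P(X=7 | X≥3) = P(X=7) / P(X≥3).
P(X=7) = C(13,7)·0.31^7·0.69^6 = 0.050950
P(X≥3) = 1 − 0.008036 − 0.046935 − 0.126520 = 0.818510
Ratio = 0.050950 / 0.818510 = 0.062247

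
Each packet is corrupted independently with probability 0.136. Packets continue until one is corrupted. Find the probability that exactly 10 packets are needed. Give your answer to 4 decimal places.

0.0365

Geometric (trials to first success), p = 0.136.
P(Y = 10) = (1−p)^9 · p = 0.2683 · 0.136 = 0.036489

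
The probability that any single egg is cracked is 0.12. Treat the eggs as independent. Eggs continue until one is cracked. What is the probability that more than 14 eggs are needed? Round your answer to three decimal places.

0.167

Y = number of eggs to the first success; geometric, p = 0.12.
P(Y > 14) = P(first 14 all fail) = (1−p)^14 = 0.16702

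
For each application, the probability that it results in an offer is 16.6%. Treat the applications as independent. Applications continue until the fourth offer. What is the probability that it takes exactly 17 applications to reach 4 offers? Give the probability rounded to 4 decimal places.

Y = trial on which the fourth success occurs; negative binomial, r=4, p=0.166.
P(Y=17) = C(16,3) · p^4 · (1−p)^13
= 560 · 0.00075933 · 0.094441 = 0.040159

0.0402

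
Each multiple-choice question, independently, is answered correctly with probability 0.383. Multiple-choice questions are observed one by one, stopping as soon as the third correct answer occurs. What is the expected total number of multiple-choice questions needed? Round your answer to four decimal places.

Y = total multiple-choice questions until the third success; negative binomial with r=3, p=0.383.
E[Y] = r / p = 3 / 0.383 = 7.832898

7.8329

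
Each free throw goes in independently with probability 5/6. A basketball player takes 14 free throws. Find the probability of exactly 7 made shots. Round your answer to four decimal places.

0.0034

X ~ Binomial(n=14, p=0.833333).
P(X=7) = C(14,7) · p^7 · (1−p)^7
= 3432 · 0.27908 · 3.5722e-06 = 0.003422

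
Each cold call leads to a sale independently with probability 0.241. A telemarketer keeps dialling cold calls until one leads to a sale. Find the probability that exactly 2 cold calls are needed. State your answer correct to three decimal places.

Geometric (trials to first success), p = 0.241.
P(Y = 2) = (1−p)^1 · p = 0.759 · 0.241 = 0.18292

0.183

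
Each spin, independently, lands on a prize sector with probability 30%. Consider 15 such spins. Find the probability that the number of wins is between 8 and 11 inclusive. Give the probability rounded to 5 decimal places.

0.04992

X ~ Binomial(15, 0.30); P(8 ≤ X ≤ 11) = Σ C(15,k) p^k (1−p)^(15−k) over k:
  k=8: C(15,8)·0.30^8·0.70^7 = 0.0347700
  k=9: C(15,9)·0.30^9·0.70^6 = 0.0115900
  k=10: C(15,10)·0.30^10·0.70^5 = 0.0029803
  k=11: C(15,11)·0.30^11·0.70^4 = 0.0005806
Total = 0.0499209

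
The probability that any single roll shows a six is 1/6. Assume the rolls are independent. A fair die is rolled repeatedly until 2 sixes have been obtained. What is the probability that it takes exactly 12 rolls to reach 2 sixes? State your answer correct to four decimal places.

Y = trial on which the second success occurs; negative binomial, r=2, p=0.166667.
P(Y=12) = C(11,1) · p^2 · (1−p)^10
= 11 · 0.027778 · 0.16151 = 0.049349

0.0493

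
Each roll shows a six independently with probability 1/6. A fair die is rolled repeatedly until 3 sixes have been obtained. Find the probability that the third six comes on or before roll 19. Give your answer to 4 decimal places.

0.6357

Finishing within 19 rolls ⇔ at least 3 successes in the first 19. With X ~ Binomial(19, 0.166667), P(Y ≤ 19) = 1 − P(X ≤ 2).
  k=0: C(19,0)·0.166667^0·0.833333^19 = 0.031301
  k=1: C(19,1)·0.166667^1·0.833333^18 = 0.118943
  k=2: C(19,2)·0.166667^2·0.833333^17 = 0.214098
1 − 0.364342 = 0.635658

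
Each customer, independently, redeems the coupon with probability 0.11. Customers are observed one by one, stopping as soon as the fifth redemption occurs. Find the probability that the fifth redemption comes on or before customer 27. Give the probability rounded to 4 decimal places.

0.1693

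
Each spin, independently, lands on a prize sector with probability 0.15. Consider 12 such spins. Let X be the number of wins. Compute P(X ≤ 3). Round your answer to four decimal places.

X ~ Binomial(12, 0.15); P(X ≤ 3) = Σ C(12,k) p^k (1−p)^(12−k) over k:
  k=0: C(12,0)·0.15^0·0.85^12 = 0.142242
  k=1: C(12,1)·0.15^1·0.85^11 = 0.301218
  k=2: C(12,2)·0.15^2·0.85^10 = 0.292358
  k=3: C(12,3)·0.15^3·0.85^9 = 0.171976
Total = 0.907794

0.9078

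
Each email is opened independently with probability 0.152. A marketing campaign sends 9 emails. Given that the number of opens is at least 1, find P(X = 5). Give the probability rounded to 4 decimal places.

0.0068

X ~ Binomial(9, 0.152). Want P(X=5 | X≥1) = P(X=5) / P(X≥1).
P(X=5) = C(9,5)·0.152^5·0.848^4 = 0.005287
P(X≥1) = 1 − 0.226758 = 0.773242
Ratio = 0.005287 / 0.773242 = 0.006837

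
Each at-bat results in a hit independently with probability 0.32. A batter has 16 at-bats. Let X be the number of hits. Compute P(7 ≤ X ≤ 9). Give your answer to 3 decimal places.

0.214

X ~ Binomial(16, 0.32); P(7 ≤ X ≤ 9) = Σ C(16,k) p^k (1−p)^(16−k) over k:
  k=7: C(16,7)·0.32^7·0.68^9 = 0.12220
  k=8: C(16,8)·0.32^8·0.68^8 = 0.06469
  k=9: C(16,9)·0.32^9·0.68^7 = 0.02706
Total = 0.21395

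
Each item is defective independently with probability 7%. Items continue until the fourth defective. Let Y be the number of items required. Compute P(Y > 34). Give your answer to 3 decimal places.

0.788

Needing more than 34 items ⇔ fewer than 4 successes in the first 34. With X ~ Binomial(34, 0.07), P(Y > 34) = P(X ≤ 3).
  k=0: C(34,0)·0.07^0·0.93^34 = 0.08480
  k=1: C(34,1)·0.07^1·0.93^33 = 0.21703
  k=2: C(34,2)·0.07^2·0.93^32 = 0.26953
  k=3: C(34,3)·0.07^3·0.93^31 = 0.21640
P(X ≤ 3) = 0.78777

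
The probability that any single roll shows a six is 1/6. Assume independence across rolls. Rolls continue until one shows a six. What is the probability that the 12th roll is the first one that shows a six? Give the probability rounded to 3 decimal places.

0.022

Geometric (trials to first success), p = 0.166667.
P(Y = 12) = (1−p)^11 · p = 0.13459 · 0.166667 = 0.02243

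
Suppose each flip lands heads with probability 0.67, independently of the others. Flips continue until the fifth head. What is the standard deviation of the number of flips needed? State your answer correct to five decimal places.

1.91720

Y = total flips until the fifth success; negative binomial with r=5, p=0.67.
SD(Y) = √[r(1−p)/p²] = √(3.6756516) = 1.9171989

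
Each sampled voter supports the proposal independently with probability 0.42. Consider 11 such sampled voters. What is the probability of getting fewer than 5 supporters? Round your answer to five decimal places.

0.47774

X ~ Binomial(11, 0.42); P(X ≤ 4) = Σ C(11,k) p^k (1−p)^(11−k) over k:
  k=0: C(11,0)·0.42^0·0.58^11 = 0.0024987
  k=1: C(11,1)·0.42^1·0.58^10 = 0.0199032
  k=2: C(11,2)·0.42^2·0.58^9 = 0.0720631
  k=3: C(11,3)·0.42^3·0.58^8 = 0.1565510
  k=4: C(11,4)·0.42^4·0.58^7 = 0.2267290
Total = 0.4777449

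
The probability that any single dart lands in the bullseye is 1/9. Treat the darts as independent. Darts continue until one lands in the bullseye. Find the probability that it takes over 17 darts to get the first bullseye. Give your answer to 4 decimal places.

Y = number of darts to the first success; geometric, p = 0.111111.
P(Y > 17) = P(first 17 all fail) = (1−p)^17 = 0.135023

0.1350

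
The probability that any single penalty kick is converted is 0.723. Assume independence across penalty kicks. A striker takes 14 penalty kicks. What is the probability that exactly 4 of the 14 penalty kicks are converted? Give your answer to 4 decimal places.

X ~ Binomial(n=14, p=0.723).
P(X=4) = C(14,4) · p^4 · (1−p)^10
= 1001 · 0.27325 · 2.6595e-06 = 0.000727

0.0007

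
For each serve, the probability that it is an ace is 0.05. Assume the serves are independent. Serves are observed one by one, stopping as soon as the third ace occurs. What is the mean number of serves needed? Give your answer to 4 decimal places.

60.0000

Y = total serves until the third success; negative binomial with r=3, p=0.05.
E[Y] = r / p = 3 / 0.05 = 60.000000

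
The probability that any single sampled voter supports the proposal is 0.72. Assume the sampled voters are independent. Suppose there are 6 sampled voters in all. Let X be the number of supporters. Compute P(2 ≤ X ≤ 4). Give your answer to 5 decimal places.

X ~ Binomial(6, 0.72); P(2 ≤ X ≤ 4) = Σ C(6,k) p^k (1−p)^(6−k) over k:
  k=2: C(6,2)·0.72^2·0.28^4 = 0.0477957
  k=3: C(6,3)·0.72^3·0.28^3 = 0.1638708
  k=4: C(6,4)·0.72^4·0.28^2 = 0.3160365
Total = 0.5277030

0.52770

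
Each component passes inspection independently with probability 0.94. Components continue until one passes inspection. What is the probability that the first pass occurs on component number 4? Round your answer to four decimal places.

Geometric (trials to first success), p = 0.94.
P(Y = 4) = (1−p)^3 · p = 0.000216 · 0.94 = 0.000203

0.0002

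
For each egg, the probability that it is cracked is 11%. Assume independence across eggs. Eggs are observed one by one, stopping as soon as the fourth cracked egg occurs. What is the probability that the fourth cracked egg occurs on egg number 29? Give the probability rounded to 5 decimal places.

Y = trial on which the fourth success occurs; negative binomial, r=4, p=0.11.
P(Y=29) = C(28,3) · p^4 · (1−p)^25
= 3276 · 0.00014641 · 0.054294 = 0.0260414

0.02604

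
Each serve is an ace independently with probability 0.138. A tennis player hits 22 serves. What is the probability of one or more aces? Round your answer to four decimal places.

P(at least one) = 1 − P(none) = 1 − (1 − 0.138)^22
= 1 − 0.038121 = 0.961879

0.9619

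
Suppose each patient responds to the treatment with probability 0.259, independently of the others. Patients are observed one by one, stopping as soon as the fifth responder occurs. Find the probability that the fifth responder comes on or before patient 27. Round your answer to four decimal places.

Finishing within 27 patients ⇔ at least 5 successes in the first 27. With X ~ Binomial(27, 0.259), P(Y ≤ 27) = 1 − P(X ≤ 4).
  k=0: C(27,0)·0.259^0·0.741^27 = 0.000306
  k=1: C(27,1)·0.259^1·0.741^26 = 0.002884
  k=2: C(27,2)·0.259^2·0.741^25 = 0.013103
  k=3: C(27,3)·0.259^3·0.741^24 = 0.038165
  k=4: C(27,4)·0.259^4·0.741^23 = 0.080038
1 − 0.134494 = 0.865506

0.8655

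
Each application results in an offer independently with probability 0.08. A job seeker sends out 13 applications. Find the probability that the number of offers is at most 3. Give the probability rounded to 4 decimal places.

0.9837

X ~ Binomial(13, 0.08); P(X ≤ 3) = Σ C(13,k) p^k (1−p)^(13−k) over k:
  k=0: C(13,0)·0.08^0·0.92^13 = 0.338253
  k=1: C(13,1)·0.08^1·0.92^12 = 0.382373
  k=2: C(13,2)·0.08^2·0.92^11 = 0.199499
  k=3: C(13,3)·0.08^3·0.92^10 = 0.063608
Total = 0.983733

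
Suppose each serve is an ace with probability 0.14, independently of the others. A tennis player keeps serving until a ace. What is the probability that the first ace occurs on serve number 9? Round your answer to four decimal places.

0.0419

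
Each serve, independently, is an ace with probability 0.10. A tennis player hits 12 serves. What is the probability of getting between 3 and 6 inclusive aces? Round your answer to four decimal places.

0.1108

X ~ Binomial(12, 0.10); P(3 ≤ X ≤ 6) = Σ C(12,k) p^k (1−p)^(12−k) over k:
  k=3: C(12,3)·0.10^3·0.90^9 = 0.085233
  k=4: C(12,4)·0.10^4·0.90^8 = 0.021308
  k=5: C(12,5)·0.10^5·0.90^7 = 0.003788
  k=6: C(12,6)·0.10^6·0.90^6 = 0.000491
Total = 0.110820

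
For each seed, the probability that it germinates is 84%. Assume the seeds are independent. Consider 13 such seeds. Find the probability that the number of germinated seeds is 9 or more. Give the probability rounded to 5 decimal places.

X ~ Binomial(13, 0.84); P(X ≥ 9) = Σ C(13,k) p^k (1−p)^(13−k) over k:
  k=9: C(13,9)·0.84^9·0.16^4 = 0.0975662
  k=10: C(13,10)·0.84^10·0.16^3 = 0.2048891
  k=11: C(13,11)·0.84^11·0.16^2 = 0.2933639
  k=12: C(13,12)·0.84^12·0.16^1 = 0.2566934
  k=13: C(13,13)·0.84^13·0.16^0 = 0.1036647
Total = 0.9561774

0.95618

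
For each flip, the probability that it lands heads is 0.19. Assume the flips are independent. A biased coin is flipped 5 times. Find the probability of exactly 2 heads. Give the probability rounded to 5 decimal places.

0.19185

X ~ Binomial(n=5, p=0.19).
P(X=2) = C(5,2) · p^2 · (1−p)^3
= 10 · 0.0361 · 0.53144 = 0.1918502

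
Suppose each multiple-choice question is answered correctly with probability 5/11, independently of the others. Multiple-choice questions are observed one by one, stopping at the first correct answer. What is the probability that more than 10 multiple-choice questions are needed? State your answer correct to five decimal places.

Y = number of multiple-choice questions to the first success; geometric, p = 0.454545.
P(Y > 10) = P(first 10 all fail) = (1−p)^10 = 0.0023312

0.00233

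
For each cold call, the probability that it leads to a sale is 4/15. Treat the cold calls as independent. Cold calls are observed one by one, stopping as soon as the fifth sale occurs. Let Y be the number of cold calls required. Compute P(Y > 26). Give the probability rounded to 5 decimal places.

0.13840

Needing more than 26 cold calls ⇔ fewer than 5 successes in the first 26. With X ~ Binomial(26, 0.266667), P(Y > 26) = P(X ≤ 4).
  k=0: C(26,0)·0.266667^0·0.733333^26 = 0.0003147
  k=1: C(26,1)·0.266667^1·0.733333^25 = 0.0029749
  k=2: C(26,2)·0.266667^2·0.733333^24 = 0.0135224
  k=3: C(26,3)·0.266667^3·0.733333^23 = 0.0393380
  k=4: C(26,4)·0.266667^4·0.733333^22 = 0.0822522
P(X ≤ 4) = 0.1384022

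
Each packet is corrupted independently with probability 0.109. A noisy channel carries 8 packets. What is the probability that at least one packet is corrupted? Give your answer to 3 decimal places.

0.603

P(at least one) = 1 − P(none) = 1 − (1 − 0.109)^8
= 1 − 0.39721 = 0.60279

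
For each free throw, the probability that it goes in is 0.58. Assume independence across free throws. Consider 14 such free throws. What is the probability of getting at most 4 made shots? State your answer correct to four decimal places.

0.0255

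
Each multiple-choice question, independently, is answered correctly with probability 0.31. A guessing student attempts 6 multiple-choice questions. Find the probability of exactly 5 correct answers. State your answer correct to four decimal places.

X ~ Binomial(n=6, p=0.31).
P(X=5) = C(6,5) · p^5 · (1−p)^1
= 6 · 0.0028629 · 0.69 = 0.011852

0.0119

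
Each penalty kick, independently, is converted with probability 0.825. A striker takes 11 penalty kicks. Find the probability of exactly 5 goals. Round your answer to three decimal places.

X ~ Binomial(n=11, p=0.825).
P(X=5) = C(11,5) · p^5 · (1−p)^6
= 462 · 0.38218 · 2.8723e-05 = 0.00507

0.005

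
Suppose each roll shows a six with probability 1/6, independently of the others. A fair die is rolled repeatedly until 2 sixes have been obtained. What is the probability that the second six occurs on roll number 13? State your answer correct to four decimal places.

0.0449

Y = trial on which the second success occurs; negative binomial, r=2, p=0.166667.
P(Y=13) = C(12,1) · p^2 · (1−p)^11
= 12 · 0.027778 · 0.13459 = 0.044863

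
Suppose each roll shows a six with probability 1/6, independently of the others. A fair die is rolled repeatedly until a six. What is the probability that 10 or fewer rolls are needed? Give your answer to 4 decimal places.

0.8385

Y = number of rolls to the first success; geometric, p = 0.166667.
P(Y ≤ 10) = 1 − (1−p)^10 = 1 − 0.161506 = 0.838494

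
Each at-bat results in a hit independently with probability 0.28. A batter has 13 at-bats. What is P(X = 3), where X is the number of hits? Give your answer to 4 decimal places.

0.2351

X ~ Binomial(n=13, p=0.28).
P(X=3) = C(13,3) · p^3 · (1−p)^10
= 286 · 0.021952 · 0.037439 = 0.235053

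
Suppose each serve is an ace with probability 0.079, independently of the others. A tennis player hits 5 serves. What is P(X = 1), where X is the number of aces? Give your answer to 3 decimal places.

0.284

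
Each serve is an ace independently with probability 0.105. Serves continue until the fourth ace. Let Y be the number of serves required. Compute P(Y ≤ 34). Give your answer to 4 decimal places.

0.4851

Finishing within 34 serves ⇔ at least 4 successes in the first 34. With X ~ Binomial(34, 0.105), P(Y ≤ 34) = 1 − P(X ≤ 3).
  k=0: C(34,0)·0.105^0·0.895^34 = 0.023014
  k=1: C(34,1)·0.105^1·0.895^33 = 0.091797
  k=2: C(34,2)·0.105^2·0.895^32 = 0.177696
  k=3: C(34,3)·0.105^3·0.895^31 = 0.222369
1 − 0.514876 = 0.485124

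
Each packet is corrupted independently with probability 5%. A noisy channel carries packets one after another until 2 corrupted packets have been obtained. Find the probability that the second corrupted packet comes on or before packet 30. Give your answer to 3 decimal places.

Finishing within 30 packets ⇔ at least 2 successes in the first 30. With X ~ Binomial(30, 0.05), P(Y ≤ 30) = 1 − P(X ≤ 1).
  k=0: C(30,0)·0.05^0·0.95^30 = 0.21464
  k=1: C(30,1)·0.05^1·0.95^29 = 0.33890
1 − 0.55354 = 0.44646

0.446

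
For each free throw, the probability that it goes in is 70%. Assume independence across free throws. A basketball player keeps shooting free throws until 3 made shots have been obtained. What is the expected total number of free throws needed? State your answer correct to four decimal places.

Y = total free throws until the third success; negative binomial with r=3, p=0.70.
E[Y] = r / p = 3 / 0.70 = 4.285714

4.2857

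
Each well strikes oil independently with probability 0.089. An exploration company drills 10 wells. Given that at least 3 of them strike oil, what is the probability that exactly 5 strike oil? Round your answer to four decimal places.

X ~ Binomial(10, 0.089). Want P(X=5 | X≥3) = P(X=5) / P(X≥3).
P(X=5) = C(10,5)·0.089^5·0.911^5 = 0.000883
P(X≥3) = 1 − 0.393717 − 0.384641 − 0.169098 = 0.052544
Ratio = 0.000883 / 0.052544 = 0.016804

0.0168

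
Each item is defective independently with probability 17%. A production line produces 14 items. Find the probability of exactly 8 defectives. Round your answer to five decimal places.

0.00068

X ~ Binomial(n=14, p=0.17).
P(X=8) = C(14,8) · p^8 · (1−p)^6
= 3003 · 6.9758e-07 · 0.32694 = 0.0006849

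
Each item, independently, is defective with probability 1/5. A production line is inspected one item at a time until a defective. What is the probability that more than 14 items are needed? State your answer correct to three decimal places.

Y = number of items to the first success; geometric, p = 0.20.
P(Y > 14) = P(first 14 all fail) = (1−p)^14 = 0.04398

0.044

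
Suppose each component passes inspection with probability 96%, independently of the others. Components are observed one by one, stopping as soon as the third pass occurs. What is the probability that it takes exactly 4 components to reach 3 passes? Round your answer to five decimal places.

0.10617

Y = trial on which the third success occurs; negative binomial, r=3, p=0.96.
P(Y=4) = C(3,2) · p^3 · (1−p)^1
= 3 · 0.88474 · 0.04 = 0.1061683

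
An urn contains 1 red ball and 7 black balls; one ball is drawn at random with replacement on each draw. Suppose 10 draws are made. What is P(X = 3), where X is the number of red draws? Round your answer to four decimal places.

0.0920

X ~ Binomial(n=10, p=0.125).
P(X=3) = C(10,3) · p^3 · (1−p)^7
= 120 · 0.0019531 · 0.3927 = 0.092038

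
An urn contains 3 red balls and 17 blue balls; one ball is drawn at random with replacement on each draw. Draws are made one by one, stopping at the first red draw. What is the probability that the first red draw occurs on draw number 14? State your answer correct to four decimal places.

0.0181

Geometric (trials to first success), p = 0.15.
P(Y = 14) = (1−p)^13 · p = 0.12091 · 0.15 = 0.018136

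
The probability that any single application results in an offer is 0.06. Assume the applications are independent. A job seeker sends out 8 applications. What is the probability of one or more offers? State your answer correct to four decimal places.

0.3904

P(at least one) = 1 − P(none) = 1 − (1 − 0.06)^8
= 1 − 0.609569 = 0.390431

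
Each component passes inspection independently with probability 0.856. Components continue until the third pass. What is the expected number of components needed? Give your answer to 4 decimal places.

3.5047

Y = total components until the third success; negative binomial with r=3, p=0.856.
E[Y] = r / p = 3 / 0.856 = 3.504673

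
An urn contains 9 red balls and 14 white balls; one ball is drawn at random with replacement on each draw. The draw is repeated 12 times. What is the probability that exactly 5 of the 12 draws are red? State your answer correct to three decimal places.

0.225

X ~ Binomial(n=12, p=0.391304).
P(X=5) = C(12,5) · p^5 · (1−p)^7
= 792 · 0.0091743 · 0.03096 = 0.22496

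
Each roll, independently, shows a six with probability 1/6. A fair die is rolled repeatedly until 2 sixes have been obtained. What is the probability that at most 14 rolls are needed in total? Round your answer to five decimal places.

0.70403

Finishing within 14 rolls ⇔ at least 2 successes in the first 14. With X ~ Binomial(14, 0.166667), P(Y ≤ 14) = 1 − P(X ≤ 1).
  k=0: C(14,0)·0.166667^0·0.833333^14 = 0.0778866
  k=1: C(14,1)·0.166667^1·0.833333^13 = 0.2180824
1 − 0.2959690 = 0.7040310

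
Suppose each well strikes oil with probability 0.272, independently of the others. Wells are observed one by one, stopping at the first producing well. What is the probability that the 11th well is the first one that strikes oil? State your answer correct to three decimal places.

Geometric (trials to first success), p = 0.272.
P(Y = 11) = (1−p)^10 · p = 0.041813 · 0.272 = 0.01137

0.011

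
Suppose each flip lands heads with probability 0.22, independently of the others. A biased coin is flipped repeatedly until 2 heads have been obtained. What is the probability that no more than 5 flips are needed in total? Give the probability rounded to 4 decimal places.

0.3041

Finishing within 5 flips ⇔ at least 2 successes in the first 5. With X ~ Binomial(5, 0.22), P(Y ≤ 5) = 1 − P(X ≤ 1).
  k=0: C(5,0)·0.22^0·0.78^5 = 0.288717
  k=1: C(5,1)·0.22^1·0.78^4 = 0.407166
1 − 0.695883 = 0.304117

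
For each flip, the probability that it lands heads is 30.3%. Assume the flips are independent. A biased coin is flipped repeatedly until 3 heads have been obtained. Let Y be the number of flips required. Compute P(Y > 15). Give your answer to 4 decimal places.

0.1218

Needing more than 15 flips ⇔ fewer than 3 successes in the first 15. With X ~ Binomial(15, 0.303), P(Y > 15) = P(X ≤ 2).
  k=0: C(15,0)·0.303^0·0.697^15 = 0.004451
  k=1: C(15,1)·0.303^1·0.697^14 = 0.029026
  k=2: C(15,2)·0.303^2·0.697^13 = 0.088328
P(X ≤ 2) = 0.121806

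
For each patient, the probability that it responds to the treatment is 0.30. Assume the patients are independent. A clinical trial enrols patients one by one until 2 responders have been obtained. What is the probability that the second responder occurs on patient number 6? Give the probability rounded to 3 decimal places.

Y = trial on which the second success occurs; negative binomial, r=2, p=0.30.
P(Y=6) = C(5,1) · p^2 · (1−p)^4
= 5 · 0.09 · 0.2401 = 0.10805

0.108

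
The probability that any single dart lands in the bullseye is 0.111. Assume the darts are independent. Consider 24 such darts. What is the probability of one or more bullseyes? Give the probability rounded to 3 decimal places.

P(at least one) = 1 − P(none) = 1 − (1 − 0.111)^24
= 1 − 0.05938 = 0.94062

0.941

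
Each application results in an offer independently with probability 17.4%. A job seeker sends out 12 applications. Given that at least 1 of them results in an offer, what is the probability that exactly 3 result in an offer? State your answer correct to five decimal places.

0.23071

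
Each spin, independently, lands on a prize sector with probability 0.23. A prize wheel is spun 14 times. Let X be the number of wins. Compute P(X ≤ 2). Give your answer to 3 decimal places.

0.343

X ~ Binomial(14, 0.23); P(X ≤ 2) = Σ C(14,k) p^k (1−p)^(14−k) over k:
  k=0: C(14,0)·0.23^0·0.77^14 = 0.02576
  k=1: C(14,1)·0.23^1·0.77^13 = 0.10770
  k=2: C(14,2)·0.23^2·0.77^12 = 0.20912
Total = 0.34258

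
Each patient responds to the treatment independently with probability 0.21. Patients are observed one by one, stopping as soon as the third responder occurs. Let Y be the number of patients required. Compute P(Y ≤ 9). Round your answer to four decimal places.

Finishing within 9 patients ⇔ at least 3 successes in the first 9. With X ~ Binomial(9, 0.21), P(Y ≤ 9) = 1 − P(X ≤ 2).
  k=0: C(9,0)·0.21^0·0.79^9 = 0.119852
  k=1: C(9,1)·0.21^1·0.79^8 = 0.286734
  k=2: C(9,2)·0.21^2·0.79^7 = 0.304881
1 − 0.711466 = 0.288534

0.2885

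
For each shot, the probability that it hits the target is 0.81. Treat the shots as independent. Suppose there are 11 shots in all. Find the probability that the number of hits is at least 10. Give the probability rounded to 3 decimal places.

0.353

X ~ Binomial(11, 0.81); P(X ≥ 10) = Σ C(11,k) p^k (1−p)^(11−k) over k:
  k=10: C(11,10)·0.81^10·0.19^1 = 0.25410
  k=11: C(11,11)·0.81^11·0.19^0 = 0.09848
Total = 0.35257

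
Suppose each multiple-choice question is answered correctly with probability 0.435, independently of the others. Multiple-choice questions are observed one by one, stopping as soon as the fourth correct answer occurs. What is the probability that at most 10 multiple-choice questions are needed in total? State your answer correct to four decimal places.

0.7012

Finishing within 10 multiple-choice questions ⇔ at least 4 successes in the first 10. With X ~ Binomial(10, 0.435), P(Y ≤ 10) = 1 − P(X ≤ 3).
  k=0: C(10,0)·0.435^0·0.565^10 = 0.003315
  k=1: C(10,1)·0.435^1·0.565^9 = 0.025523
  k=2: C(10,2)·0.435^2·0.565^8 = 0.088426
  k=3: C(10,3)·0.435^3·0.565^7 = 0.181547
1 − 0.298810 = 0.701190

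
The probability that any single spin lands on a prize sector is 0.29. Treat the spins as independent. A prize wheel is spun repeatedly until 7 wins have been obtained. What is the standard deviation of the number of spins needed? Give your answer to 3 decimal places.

7.687

Y = total spins until the seventh success; negative binomial with r=7, p=0.29.
SD(Y) = √[r(1−p)/p²] = √(59.09631) = 7.68741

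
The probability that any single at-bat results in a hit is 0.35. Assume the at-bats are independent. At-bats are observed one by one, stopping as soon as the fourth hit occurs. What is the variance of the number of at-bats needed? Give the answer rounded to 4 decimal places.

21.2245

Y = total at-bats until the fourth success; negative binomial with r=4, p=0.35.
Var(Y) = r(1−p)/p² = 4·0.65 / 0.35² = 21.224490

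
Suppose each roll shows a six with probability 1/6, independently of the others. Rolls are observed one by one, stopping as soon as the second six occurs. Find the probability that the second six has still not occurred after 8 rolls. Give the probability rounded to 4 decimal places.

0.6047

Needing more than 8 rolls ⇔ fewer than 2 successes in the first 8. With X ~ Binomial(8, 0.166667), P(Y > 8) = P(X ≤ 1).
  k=0: C(8,0)·0.166667^0·0.833333^8 = 0.232568
  k=1: C(8,1)·0.166667^1·0.833333^7 = 0.372109
P(X ≤ 1) = 0.604677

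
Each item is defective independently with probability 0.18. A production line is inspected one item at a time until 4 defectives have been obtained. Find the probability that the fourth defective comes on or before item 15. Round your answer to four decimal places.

0.2782

Finishing within 15 items ⇔ at least 4 successes in the first 15. With X ~ Binomial(15, 0.18), P(Y ≤ 15) = 1 − P(X ≤ 3).
  k=0: C(15,0)·0.18^0·0.82^15 = 0.050957
  k=1: C(15,1)·0.18^1·0.82^14 = 0.167787
  k=2: C(15,2)·0.18^2·0.82^13 = 0.257819
  k=3: C(15,3)·0.18^3·0.82^12 = 0.245242
1 − 0.721805 = 0.278195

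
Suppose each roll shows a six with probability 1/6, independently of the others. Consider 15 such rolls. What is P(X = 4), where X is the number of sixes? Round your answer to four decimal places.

X ~ Binomial(n=15, p=0.166667).
P(X=4) = C(15,4) · p^4 · (1−p)^11
= 1365 · 0.0007716 · 0.13459 = 0.141754

0.1418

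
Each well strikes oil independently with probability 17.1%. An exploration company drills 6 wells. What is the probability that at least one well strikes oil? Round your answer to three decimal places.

P(at least one) = 1 − P(none) = 1 − (1 − 0.171)^6
= 1 − 0.32458 = 0.67542

0.675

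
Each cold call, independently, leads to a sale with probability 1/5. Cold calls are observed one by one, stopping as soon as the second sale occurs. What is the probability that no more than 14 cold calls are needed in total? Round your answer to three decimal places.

Finishing within 14 cold calls ⇔ at least 2 successes in the first 14. With X ~ Binomial(14, 0.20), P(Y ≤ 14) = 1 − P(X ≤ 1).
  k=0: C(14,0)·0.20^0·0.80^14 = 0.04398
  k=1: C(14,1)·0.20^1·0.80^13 = 0.15393
1 − 0.19791 = 0.80209

0.802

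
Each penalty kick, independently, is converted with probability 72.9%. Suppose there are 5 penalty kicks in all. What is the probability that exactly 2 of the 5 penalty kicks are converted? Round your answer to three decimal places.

0.106

X ~ Binomial(n=5, p=0.729).
P(X=2) = C(5,2) · p^2 · (1−p)^3
= 10 · 0.53144 · 0.019903 = 0.10577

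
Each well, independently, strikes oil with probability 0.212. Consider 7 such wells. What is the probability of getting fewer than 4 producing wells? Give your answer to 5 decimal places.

0.95930

X ~ Binomial(7, 0.212); P(X ≤ 3) = Σ C(7,k) p^k (1−p)^(7−k) over k:
  k=0: C(7,0)·0.212^0·0.788^7 = 0.1886616
  k=1: C(7,1)·0.212^1·0.788^6 = 0.3552967
  k=2: C(7,2)·0.212^2·0.788^5 = 0.2867623
  k=3: C(7,3)·0.212^3·0.788^4 = 0.1285821
Total = 0.9593028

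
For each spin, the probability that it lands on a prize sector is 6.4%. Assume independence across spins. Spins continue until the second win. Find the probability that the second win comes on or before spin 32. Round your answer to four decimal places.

Finishing within 32 spins ⇔ at least 2 successes in the first 32. With X ~ Binomial(32, 0.064), P(Y ≤ 32) = 1 − P(X ≤ 1).
  k=0: C(32,0)·0.064^0·0.936^32 = 0.120456
  k=1: C(32,1)·0.064^1·0.936^31 = 0.263561
1 − 0.384017 = 0.615983

0.6160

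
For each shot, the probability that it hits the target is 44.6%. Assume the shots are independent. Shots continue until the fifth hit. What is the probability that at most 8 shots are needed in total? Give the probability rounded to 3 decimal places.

Finishing within 8 shots ⇔ at least 5 successes in the first 8. With X ~ Binomial(8, 0.446), P(Y ≤ 8) = 1 − P(X ≤ 4).
  k=0: C(8,0)·0.446^0·0.554^8 = 0.00887
  k=1: C(8,1)·0.446^1·0.554^7 = 0.05715
  k=2: C(8,2)·0.446^2·0.554^6 = 0.16102
  k=3: C(8,3)·0.446^3·0.554^5 = 0.25926
  k=4: C(8,4)·0.446^4·0.554^4 = 0.26090
1 − 0.74721 = 0.25279

0.253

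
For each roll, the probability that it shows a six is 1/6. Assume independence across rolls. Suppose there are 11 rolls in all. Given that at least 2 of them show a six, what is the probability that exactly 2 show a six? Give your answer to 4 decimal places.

X ~ Binomial(11, 0.166667). Want P(X=2 | X≥2) = P(X=2) / P(X≥2).
P(X=2) = C(11,2)·0.166667^2·0.833333^9 = 0.296094
P(X≥2) = 1 − 0.134588 − 0.296094 = 0.569318
Ratio = 0.296094 / 0.569318 = 0.520084

0.5201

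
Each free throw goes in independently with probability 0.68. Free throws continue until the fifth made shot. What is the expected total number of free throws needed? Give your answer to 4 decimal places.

Y = total free throws until the fifth success; negative binomial with r=5, p=0.68.
E[Y] = r / p = 5 / 0.68 = 7.352941

7.3529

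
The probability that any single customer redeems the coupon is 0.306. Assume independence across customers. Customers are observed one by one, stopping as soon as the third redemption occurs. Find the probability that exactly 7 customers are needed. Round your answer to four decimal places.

0.0997

Y = trial on which the third success occurs; negative binomial, r=3, p=0.306.
P(Y=7) = C(6,2) · p^3 · (1−p)^4
= 15 · 0.028653 · 0.23197 = 0.099700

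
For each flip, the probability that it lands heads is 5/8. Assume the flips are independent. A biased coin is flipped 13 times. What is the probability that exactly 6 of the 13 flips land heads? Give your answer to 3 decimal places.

X ~ Binomial(n=13, p=0.625).
P(X=6) = C(13,6) · p^6 · (1−p)^7
= 1716 · 0.059605 · 0.0010428 = 0.10666

0.107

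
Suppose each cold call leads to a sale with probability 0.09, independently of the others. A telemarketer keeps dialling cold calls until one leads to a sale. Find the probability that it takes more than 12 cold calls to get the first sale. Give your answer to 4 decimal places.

Y = number of cold calls to the first success; geometric, p = 0.09.
P(Y > 12) = P(first 12 all fail) = (1−p)^12 = 0.322475

0.3225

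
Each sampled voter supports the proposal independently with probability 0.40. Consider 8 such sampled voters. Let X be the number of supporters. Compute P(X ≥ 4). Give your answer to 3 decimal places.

0.406

X ~ Binomial(8, 0.40); P(X ≥ 4) = Σ C(8,k) p^k (1−p)^(8−k) over k:
  k=4: C(8,4)·0.40^4·0.60^4 = 0.23224
  k=5: C(8,5)·0.40^5·0.60^3 = 0.12386
  k=6: C(8,6)·0.40^6·0.60^2 = 0.04129
  k=7: C(8,7)·0.40^7·0.60^1 = 0.00786
  k=8: C(8,8)·0.40^8·0.60^0 = 0.00066
Total = 0.40591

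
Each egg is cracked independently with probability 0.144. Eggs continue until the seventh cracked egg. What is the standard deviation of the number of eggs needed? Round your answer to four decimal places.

16.9990

Y = total eggs until the seventh success; negative binomial with r=7, p=0.144.
SD(Y) = √[r(1−p)/p²] = √(288.966049) = 16.999001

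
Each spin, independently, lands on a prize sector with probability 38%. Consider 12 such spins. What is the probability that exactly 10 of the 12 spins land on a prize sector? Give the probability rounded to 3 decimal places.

X ~ Binomial(n=12, p=0.38).
P(X=10) = C(12,10) · p^10 · (1−p)^2
= 66 · 6.2782e-05 · 0.3844 = 0.00159

0.002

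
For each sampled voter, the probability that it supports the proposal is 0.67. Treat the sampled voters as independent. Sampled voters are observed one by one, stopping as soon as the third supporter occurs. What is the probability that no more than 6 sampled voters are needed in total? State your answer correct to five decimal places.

0.90312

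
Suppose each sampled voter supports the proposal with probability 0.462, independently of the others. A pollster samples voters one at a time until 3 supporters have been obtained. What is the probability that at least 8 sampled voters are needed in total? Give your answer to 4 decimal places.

Needing more than 7 sampled voters ⇔ fewer than 3 successes in the first 7. With X ~ Binomial(7, 0.462), P(Y > 7) = P(X ≤ 2).
  k=0: C(7,0)·0.462^0·0.538^7 = 0.013046
  k=1: C(7,1)·0.462^1·0.538^6 = 0.078421
  k=2: C(7,2)·0.462^2·0.538^5 = 0.202029
P(X ≤ 2) = 0.293497

0.2935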